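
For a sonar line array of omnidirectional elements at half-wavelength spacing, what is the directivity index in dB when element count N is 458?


DI = 10*log10(458) = 26.61

26.61 dB


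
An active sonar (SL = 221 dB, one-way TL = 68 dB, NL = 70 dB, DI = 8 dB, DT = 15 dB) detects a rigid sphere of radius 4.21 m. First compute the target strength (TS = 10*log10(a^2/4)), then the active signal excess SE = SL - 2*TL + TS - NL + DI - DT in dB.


Step 1: TS = 10*log10(4.21^2/4) = 6.47 dB
Step 2: SE = SL - 2*TL + TS - NL + DI - DT = 221 - 2*68 + (6.47) - 70 + 8 - 15 = 14.47

14.47 dB


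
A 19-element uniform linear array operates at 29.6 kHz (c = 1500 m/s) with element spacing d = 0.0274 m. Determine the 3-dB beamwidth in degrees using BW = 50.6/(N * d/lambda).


Step 1: lambda = 1500/29600 = 0.05068 m
Step 2: d/lambda = 0.0274/0.05068 = 0.5406
Step 3: BW = 50.6/(N * d/lambda) = 50.6/(19 * 0.5406) = 4.93

4.93 deg


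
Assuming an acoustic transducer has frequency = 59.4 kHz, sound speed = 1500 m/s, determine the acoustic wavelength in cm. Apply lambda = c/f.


lambda = c/f = 1500 / 59400 = 0.0253 m = 2.53 cm

2.53 cm


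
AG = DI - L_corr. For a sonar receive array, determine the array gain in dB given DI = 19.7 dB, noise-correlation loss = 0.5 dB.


AG = DI - L_corr = 19.7 - 0.5 = 19.2

19.2 dB


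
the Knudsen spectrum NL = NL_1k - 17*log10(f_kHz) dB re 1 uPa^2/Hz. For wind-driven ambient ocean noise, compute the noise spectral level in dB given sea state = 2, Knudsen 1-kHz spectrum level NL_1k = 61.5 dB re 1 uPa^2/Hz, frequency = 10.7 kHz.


44.0 dB


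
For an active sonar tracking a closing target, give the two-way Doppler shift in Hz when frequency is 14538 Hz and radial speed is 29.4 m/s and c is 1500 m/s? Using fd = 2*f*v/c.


569.89 Hz


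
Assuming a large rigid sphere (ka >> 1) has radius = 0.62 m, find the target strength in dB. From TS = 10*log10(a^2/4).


-10.17 dB


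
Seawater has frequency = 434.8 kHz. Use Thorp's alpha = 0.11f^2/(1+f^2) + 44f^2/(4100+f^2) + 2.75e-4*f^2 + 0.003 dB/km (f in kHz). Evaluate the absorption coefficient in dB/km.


95.168 dB/km


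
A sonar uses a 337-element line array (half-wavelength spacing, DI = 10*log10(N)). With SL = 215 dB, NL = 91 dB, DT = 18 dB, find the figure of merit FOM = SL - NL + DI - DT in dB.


131.28 dB


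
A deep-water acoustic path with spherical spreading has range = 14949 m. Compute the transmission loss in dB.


TL = 20*log10(14949) = 83.49

83.49 dB


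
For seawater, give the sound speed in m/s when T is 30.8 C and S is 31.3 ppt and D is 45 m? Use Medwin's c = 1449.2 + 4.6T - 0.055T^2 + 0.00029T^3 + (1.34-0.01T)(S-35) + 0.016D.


c = 1449.2 + 4.6*30.8 - 0.055*30.8^2 + 0.00029*30.8^3 + (1.34 - 0.01*30.8)*(31.3 - 35) + 0.016*45 = 1544.08

1544.08 m/s


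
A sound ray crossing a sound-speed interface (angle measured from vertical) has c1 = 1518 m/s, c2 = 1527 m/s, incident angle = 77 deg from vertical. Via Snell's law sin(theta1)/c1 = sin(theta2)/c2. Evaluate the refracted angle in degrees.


sin(theta2) = (c2/c1)*sin(theta1) = (1527/1518)*sin(77 deg) = 0.98015
theta2 = arcsin(0.98015) = 78.56

78.56 deg


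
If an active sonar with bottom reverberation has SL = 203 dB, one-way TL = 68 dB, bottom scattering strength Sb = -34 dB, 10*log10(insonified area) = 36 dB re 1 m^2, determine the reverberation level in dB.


RL = SL - 2*TL + Sb + 10*log10(A) = 203 - 2*68 + (-34) + 36 = 69

69 dB


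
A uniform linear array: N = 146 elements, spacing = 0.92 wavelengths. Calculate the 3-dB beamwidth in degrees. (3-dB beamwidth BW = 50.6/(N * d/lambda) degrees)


BW = 50.6 / (146 * 0.92) = 50.6 / 134.32 = 0.38

0.38 deg


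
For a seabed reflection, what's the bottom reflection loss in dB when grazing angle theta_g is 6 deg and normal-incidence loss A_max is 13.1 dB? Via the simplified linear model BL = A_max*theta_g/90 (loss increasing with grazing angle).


BL = A_max * theta_g / 90 = 13.1 * 6 / 90 = 0.87

0.87 dB


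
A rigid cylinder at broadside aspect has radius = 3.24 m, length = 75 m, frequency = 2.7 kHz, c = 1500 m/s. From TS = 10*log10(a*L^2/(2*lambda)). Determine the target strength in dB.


42.15 dB


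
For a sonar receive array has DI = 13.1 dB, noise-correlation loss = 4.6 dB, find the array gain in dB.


AG = DI - L_corr = 13.1 - 4.6 = 8.5

8.5 dB


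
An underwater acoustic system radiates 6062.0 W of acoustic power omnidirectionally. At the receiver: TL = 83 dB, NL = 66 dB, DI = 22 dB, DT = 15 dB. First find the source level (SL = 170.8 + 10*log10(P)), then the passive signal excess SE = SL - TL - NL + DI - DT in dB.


Step 1: SL = 170.8 + 10*log10(6062.0) = 208.63 dB
Step 2: SE = SL - TL - NL + DI - DT = 208.63 - 83 - 66 + 22 - 15 = 66.63

66.63 dB


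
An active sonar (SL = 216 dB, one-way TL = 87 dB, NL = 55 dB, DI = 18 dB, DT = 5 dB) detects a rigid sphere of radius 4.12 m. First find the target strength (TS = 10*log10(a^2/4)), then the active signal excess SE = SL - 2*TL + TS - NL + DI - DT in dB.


Step 1: TS = 10*log10(4.12^2/4) = 6.28 dB
Step 2: SE = SL - 2*TL + TS - NL + DI - DT = 216 - 2*87 + (6.28) - 55 + 18 - 5 = 6.28

6.28 dB


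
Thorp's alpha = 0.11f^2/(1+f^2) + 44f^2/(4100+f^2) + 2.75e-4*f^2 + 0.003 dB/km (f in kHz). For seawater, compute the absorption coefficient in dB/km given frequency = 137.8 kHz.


f^2 = 18988.84
alpha = 0.11*18988.84/(1+18988.84) + 44*18988.84/(4100+18988.84) + 2.75e-4*18988.84 + 0.003 = 41.522

41.522 dB/km


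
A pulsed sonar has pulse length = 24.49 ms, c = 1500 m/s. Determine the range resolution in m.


18.3675 m


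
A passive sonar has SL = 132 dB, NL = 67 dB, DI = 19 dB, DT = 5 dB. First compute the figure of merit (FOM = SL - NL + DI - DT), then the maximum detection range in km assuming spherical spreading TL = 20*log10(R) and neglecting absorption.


Step 1: FOM = SL - NL + DI - DT = 132 - 67 + 19 - 5 = 79 dB
Step 2: at max range FOM = TL = 20*log10(R), so R = 10^(79/20) = 8912.51 m = 8.91 km

8.91 km


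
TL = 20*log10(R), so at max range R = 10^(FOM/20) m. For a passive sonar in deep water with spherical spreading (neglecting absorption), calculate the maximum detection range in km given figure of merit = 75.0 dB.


5.62 km


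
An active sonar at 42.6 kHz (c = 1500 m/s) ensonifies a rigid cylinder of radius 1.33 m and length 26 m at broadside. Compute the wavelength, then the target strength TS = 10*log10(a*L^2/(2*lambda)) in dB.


Step 1: lambda = c/f = 1500/42600 = 0.03521 m
Step 2: TS = 10*log10(a*L^2/(2*lambda)) = 10*log10(1.33*26^2/(2*0.03521)) = 41.06

41.06 dB


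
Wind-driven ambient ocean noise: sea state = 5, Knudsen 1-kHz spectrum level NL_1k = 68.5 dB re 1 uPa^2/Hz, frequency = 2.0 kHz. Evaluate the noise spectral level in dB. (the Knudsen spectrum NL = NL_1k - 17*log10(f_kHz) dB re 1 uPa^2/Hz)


NL = NL_1k - 17*log10(f_kHz) = 68.5 - 17*log10(2.0) = 68.5 - (5.12) = 63.38

63.38 dB


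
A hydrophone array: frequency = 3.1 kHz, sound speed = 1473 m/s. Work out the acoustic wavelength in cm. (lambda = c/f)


lambda = c/f = 1473 / 3100 = 0.4752 m = 47.52 cm

47.52 cm


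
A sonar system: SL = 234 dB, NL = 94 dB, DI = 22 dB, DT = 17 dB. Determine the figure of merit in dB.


FOM = SL - NL + DI - DT = 234 - 94 + 22 - 17 = 145

145 dB


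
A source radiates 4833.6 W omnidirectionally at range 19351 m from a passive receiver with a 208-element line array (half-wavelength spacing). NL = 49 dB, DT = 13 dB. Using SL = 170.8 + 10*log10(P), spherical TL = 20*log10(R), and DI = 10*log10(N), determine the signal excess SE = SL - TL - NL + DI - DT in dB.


83.09 dB


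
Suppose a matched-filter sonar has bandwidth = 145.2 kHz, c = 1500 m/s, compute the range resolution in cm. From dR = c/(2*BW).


0.52 cm


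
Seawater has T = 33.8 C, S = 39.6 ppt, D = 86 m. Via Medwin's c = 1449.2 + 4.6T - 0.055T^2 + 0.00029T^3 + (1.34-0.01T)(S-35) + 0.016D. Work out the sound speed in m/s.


1559.03 m/s


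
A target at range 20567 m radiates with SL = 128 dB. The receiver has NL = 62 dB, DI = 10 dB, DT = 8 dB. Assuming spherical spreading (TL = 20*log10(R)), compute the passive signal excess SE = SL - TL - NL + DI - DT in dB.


Step 1: TL = 20*log10(20567) = 86.26 dB
Step 2: SE = 128 - 86.26 - 62 + 10 - 8 = -18.26

-18.26 dB


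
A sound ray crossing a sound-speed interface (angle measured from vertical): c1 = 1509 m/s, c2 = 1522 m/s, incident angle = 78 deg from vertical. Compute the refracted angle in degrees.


sin(theta2) = (c2/c1)*sin(theta1) = (1522/1509)*sin(78 deg) = 0.98657
theta2 = arcsin(0.98657) = 80.6

80.6 deg


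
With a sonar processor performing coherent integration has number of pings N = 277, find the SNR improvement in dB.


Gain = 10*log10(277) = 24.42

24.42 dB


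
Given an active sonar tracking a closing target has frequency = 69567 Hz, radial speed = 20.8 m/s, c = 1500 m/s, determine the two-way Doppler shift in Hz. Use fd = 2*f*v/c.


1929.32 Hz


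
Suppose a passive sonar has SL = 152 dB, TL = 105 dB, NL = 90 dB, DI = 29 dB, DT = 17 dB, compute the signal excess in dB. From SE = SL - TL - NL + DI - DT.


-31 dB


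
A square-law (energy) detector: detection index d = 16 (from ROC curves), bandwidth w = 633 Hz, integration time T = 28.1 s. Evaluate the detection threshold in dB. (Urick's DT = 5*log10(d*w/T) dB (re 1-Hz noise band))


12.78 dB


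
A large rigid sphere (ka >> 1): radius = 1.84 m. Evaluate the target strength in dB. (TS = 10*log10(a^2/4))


-0.72 dB


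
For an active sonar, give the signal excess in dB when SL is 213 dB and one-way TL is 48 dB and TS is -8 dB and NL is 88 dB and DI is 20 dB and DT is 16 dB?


25 dB


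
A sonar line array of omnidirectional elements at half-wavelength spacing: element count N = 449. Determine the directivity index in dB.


DI = 10*log10(449) = 26.52

26.52 dB


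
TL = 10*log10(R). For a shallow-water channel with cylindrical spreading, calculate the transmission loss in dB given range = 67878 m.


48.32 dB


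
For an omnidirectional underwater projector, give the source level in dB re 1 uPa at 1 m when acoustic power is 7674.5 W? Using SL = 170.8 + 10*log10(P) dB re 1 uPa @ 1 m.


SL = 170.8 + 10*log10(7674.5) = 170.8 + 38.85 = 209.65

209.65 dB


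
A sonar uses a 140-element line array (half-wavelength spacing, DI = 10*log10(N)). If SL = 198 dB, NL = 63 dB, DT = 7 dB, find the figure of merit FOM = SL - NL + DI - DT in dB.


Step 1: DI = 10*log10(140) = 21.46 dB
Step 2: FOM = SL - NL + DI - DT = 198 - 63 + 21.46 - 7 = 149.46

149.46 dB


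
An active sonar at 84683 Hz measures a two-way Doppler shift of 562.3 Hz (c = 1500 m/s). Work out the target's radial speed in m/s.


4.98 m/s


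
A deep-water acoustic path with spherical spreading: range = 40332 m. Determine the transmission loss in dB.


TL = 20*log10(40332) = 92.11

92.11 dB


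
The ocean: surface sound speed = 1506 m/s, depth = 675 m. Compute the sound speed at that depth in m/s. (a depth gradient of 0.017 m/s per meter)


c = 1506 + 0.017 * 675 = 1517.475

1517.475 m/s


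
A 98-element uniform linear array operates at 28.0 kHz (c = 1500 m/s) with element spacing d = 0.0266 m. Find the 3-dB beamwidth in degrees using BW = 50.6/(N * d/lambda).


Step 1: lambda = 1500/28000 = 0.05357 m
Step 2: d/lambda = 0.0266/0.05357 = 0.4965
Step 3: BW = 50.6/(N * d/lambda) = 50.6/(98 * 0.4965) = 1.04

1.04 deg


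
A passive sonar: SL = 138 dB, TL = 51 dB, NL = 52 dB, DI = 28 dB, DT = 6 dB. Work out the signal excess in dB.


SE = SL - TL - NL + DI - DT = 138 - 51 - 52 + 28 - 6 = 57

57 dB


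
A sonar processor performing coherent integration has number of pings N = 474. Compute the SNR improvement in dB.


Gain = 10*log10(474) = 26.76

26.76 dB


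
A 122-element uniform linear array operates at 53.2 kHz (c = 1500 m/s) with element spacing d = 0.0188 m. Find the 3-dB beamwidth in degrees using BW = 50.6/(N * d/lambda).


Step 1: lambda = 1500/53200 = 0.0282 m
Step 2: d/lambda = 0.0188/0.0282 = 0.6667
Step 3: BW = 50.6/(N * d/lambda) = 50.6/(122 * 0.6667) = 0.62

0.62 deg


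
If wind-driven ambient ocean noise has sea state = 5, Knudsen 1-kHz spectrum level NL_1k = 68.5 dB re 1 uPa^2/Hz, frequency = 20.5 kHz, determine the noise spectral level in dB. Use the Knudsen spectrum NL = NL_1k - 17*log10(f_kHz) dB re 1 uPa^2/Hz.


NL = NL_1k - 17*log10(f_kHz) = 68.5 - 17*log10(20.5) = 68.5 - (22.3) = 46.2

46.2 dB


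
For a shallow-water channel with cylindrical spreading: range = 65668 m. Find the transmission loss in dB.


TL = 10*log10(65668) = 48.17

48.17 dB


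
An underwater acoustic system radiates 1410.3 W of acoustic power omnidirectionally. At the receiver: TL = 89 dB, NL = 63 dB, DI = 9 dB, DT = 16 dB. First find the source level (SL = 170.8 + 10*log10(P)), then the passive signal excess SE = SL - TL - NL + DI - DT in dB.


Step 1: SL = 170.8 + 10*log10(1410.3) = 202.29 dB
Step 2: SE = SL - TL - NL + DI - DT = 202.29 - 89 - 63 + 9 - 16 = 43.29

43.29 dB


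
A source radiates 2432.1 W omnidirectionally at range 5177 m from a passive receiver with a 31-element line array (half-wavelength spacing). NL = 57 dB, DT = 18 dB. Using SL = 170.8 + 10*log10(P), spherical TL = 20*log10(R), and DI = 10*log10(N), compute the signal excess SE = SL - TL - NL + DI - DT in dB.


Step 1: SL = 170.8 + 10*log10(2432.1) = 204.66 dB
Step 2: TL = 20*log10(5177) = 74.28 dB
Step 3: DI = 10*log10(31) = 14.91 dB
Step 4: SE = SL - TL - NL + DI - DT = 204.66 - 74.28 - 57 + 14.91 - 18 = 70.29

70.29 dB


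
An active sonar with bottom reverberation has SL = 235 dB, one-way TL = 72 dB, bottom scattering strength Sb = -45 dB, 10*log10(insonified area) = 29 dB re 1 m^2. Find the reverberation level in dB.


75 dB


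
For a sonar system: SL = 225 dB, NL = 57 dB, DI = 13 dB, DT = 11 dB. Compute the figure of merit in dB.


170 dB


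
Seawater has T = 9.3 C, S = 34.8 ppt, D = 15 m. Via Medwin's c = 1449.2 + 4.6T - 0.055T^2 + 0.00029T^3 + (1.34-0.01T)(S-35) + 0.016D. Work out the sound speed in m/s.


c = 1449.2 + 4.6*9.3 - 0.055*9.3^2 + 0.00029*9.3^3 + (1.34 - 0.01*9.3)*(34.8 - 35) + 0.016*15 = 1487.45

1487.45 m/s


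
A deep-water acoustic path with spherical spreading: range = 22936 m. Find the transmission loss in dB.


TL = 20*log10(22936) = 87.21

87.21 dB


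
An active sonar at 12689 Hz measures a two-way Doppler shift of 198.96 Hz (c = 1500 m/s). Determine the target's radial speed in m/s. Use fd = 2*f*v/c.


From fd = 2*f*v/c, v = c*fd/(2*f) = 1500 * 198.96 / (2*12689) = 11.76

11.76 m/s


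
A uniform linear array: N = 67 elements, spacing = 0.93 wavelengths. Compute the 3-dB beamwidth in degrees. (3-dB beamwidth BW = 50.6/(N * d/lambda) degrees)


BW = 50.6 / (67 * 0.93) = 50.6 / 62.31 = 0.81

0.81 deg


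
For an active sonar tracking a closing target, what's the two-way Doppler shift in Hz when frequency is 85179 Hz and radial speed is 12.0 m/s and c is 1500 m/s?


fd = 2*f*v/c = 2 * 85179 * 12.0 / 1500 = 1362.86

1362.86 Hz


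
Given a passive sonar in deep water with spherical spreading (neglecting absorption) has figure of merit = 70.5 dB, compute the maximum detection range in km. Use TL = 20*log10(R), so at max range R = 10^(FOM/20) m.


3.35 km


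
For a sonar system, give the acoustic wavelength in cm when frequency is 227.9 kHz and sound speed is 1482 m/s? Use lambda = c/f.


0.65 cm


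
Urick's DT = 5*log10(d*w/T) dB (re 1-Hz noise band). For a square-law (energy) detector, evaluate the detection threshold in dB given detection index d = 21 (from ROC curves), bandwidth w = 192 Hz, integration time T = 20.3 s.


DT = 5*log10(d*w/T) = 5*log10(21 * 192 / 20.3) = 5*log10(198.62) = 11.49

11.49 dB


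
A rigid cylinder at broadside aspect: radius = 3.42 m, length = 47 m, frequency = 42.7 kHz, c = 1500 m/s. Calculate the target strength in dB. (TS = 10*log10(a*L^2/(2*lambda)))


lambda = 1500/42700 = 0.03513 m
TS = 10*log10(3.42*47^2/(2*0.03513)) = 50.32

50.32 dB


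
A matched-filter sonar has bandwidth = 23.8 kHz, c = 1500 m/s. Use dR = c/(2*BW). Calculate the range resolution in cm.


dR = c/(2*BW) = 1500 / (2 * 23.8e3) = 0.0315 m = 3.15 cm

3.15 cm


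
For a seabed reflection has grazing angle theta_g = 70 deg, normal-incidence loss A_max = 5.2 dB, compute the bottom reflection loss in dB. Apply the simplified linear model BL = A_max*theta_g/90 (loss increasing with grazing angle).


BL = A_max * theta_g / 90 = 5.2 * 70 / 90 = 4.04

4.04 dB


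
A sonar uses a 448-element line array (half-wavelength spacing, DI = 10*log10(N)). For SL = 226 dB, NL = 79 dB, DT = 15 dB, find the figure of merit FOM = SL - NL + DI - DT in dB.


Step 1: DI = 10*log10(448) = 26.51 dB
Step 2: FOM = SL - NL + DI - DT = 226 - 79 + 26.51 - 15 = 158.51

158.51 dB


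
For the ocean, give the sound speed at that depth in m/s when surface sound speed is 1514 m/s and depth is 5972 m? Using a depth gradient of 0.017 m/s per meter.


c = 1514 + 0.017 * 5972 = 1615.524

1615.524 m/s


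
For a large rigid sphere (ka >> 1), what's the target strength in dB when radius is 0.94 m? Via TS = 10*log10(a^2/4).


-6.56 dB


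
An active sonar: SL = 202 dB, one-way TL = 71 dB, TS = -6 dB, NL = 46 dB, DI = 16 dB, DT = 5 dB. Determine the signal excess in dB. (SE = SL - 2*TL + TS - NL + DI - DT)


19 dB


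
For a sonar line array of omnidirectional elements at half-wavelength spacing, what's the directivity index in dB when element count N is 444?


DI = 10*log10(444) = 26.47

26.47 dB


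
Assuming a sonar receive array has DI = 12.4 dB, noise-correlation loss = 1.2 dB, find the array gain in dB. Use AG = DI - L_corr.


AG = DI - L_corr = 12.4 - 1.2 = 11.2

11.2 dB


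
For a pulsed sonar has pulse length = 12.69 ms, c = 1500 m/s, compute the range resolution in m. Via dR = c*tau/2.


dR = c*tau/2 = 1500 * 12.69e-3 / 2 = 9.5175

9.5175 m


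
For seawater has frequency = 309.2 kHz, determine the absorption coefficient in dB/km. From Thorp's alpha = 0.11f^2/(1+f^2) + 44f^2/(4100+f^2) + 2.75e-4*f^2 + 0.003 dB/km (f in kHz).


f^2 = 95604.64
alpha = 0.11*95604.64/(1+95604.64) + 44*95604.64/(4100+95604.64) + 2.75e-4*95604.64 + 0.003 = 68.595

68.595 dB/km


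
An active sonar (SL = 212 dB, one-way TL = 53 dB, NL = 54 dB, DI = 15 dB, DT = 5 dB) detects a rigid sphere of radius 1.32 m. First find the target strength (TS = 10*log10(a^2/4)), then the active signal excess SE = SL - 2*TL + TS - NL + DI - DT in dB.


Step 1: TS = 10*log10(1.32^2/4) = -3.61 dB
Step 2: SE = SL - 2*TL + TS - NL + DI - DT = 212 - 2*53 + (-3.61) - 54 + 15 - 5 = 58.39

58.39 dB


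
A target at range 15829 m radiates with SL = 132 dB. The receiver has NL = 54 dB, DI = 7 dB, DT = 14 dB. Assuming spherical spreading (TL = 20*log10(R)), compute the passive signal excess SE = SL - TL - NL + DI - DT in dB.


-12.99 dB


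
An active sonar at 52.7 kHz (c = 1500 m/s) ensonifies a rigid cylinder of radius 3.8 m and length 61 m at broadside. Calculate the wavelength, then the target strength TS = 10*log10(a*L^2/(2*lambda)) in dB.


Step 1: lambda = c/f = 1500/52700 = 0.02846 m
Step 2: TS = 10*log10(a*L^2/(2*lambda)) = 10*log10(3.8*61^2/(2*0.02846)) = 53.95

53.95 dB


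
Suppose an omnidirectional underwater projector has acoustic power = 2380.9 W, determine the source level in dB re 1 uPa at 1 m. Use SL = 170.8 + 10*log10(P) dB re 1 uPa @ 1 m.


SL = 170.8 + 10*log10(2380.9) = 170.8 + 33.77 = 204.57

204.57 dB


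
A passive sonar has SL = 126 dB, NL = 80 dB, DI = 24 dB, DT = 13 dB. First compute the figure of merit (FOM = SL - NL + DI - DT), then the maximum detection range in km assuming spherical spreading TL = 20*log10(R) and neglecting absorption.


Step 1: FOM = SL - NL + DI - DT = 126 - 80 + 24 - 13 = 57 dB
Step 2: at max range FOM = TL = 20*log10(R), so R = 10^(57/20) = 707.95 m = 0.71 km

0.71 km


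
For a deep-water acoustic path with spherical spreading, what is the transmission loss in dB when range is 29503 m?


TL = 20*log10(29503) = 89.4

89.4 dB


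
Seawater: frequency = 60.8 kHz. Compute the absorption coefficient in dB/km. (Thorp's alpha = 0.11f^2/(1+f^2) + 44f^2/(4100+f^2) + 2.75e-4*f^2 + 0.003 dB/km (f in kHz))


f^2 = 3696.64
alpha = 0.11*3696.64/(1+3696.64) + 44*3696.64/(4100+3696.64) + 2.75e-4*3696.64 + 0.003 = 21.991

21.991 dB/km


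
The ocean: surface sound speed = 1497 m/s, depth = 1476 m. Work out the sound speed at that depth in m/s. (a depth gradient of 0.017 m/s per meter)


c = 1497 + 0.017 * 1476 = 1522.092

1522.092 m/s


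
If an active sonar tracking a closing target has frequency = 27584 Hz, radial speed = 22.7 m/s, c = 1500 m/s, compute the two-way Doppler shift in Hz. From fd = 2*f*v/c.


834.88 Hz


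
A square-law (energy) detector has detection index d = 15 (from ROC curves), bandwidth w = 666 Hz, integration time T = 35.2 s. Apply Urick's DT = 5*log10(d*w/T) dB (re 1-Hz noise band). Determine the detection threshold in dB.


12.27 dB


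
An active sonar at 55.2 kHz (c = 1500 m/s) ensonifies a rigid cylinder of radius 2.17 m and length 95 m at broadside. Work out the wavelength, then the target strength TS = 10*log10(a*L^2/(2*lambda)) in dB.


Step 1: lambda = c/f = 1500/55200 = 0.02717 m
Step 2: TS = 10*log10(a*L^2/(2*lambda)) = 10*log10(2.17*95^2/(2*0.02717)) = 55.57

55.57 dB


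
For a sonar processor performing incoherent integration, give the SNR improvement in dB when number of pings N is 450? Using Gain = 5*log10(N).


13.27 dB


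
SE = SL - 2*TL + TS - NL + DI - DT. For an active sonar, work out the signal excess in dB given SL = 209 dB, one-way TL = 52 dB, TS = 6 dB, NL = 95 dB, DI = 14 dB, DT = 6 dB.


24 dB


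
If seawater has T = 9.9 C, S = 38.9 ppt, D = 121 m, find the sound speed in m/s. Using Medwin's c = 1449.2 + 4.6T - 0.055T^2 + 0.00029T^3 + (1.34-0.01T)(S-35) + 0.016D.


c = 1449.2 + 4.6*9.9 - 0.055*9.9^2 + 0.00029*9.9^3 + (1.34 - 0.01*9.9)*(38.9 - 35) + 0.016*121 = 1496.41

1496.41 m/s


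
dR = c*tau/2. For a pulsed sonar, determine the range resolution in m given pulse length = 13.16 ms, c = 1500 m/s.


9.87 m


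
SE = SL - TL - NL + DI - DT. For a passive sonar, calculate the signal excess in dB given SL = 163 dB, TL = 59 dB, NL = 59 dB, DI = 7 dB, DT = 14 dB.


SE = SL - TL - NL + DI - DT = 163 - 59 - 59 + 7 - 14 = 38

38 dB


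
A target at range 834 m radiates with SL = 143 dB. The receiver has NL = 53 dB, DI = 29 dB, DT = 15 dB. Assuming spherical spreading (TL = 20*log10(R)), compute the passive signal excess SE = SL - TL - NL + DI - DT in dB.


Step 1: TL = 20*log10(834) = 58.42 dB
Step 2: SE = 143 - 58.42 - 53 + 29 - 15 = 45.58

45.58 dB


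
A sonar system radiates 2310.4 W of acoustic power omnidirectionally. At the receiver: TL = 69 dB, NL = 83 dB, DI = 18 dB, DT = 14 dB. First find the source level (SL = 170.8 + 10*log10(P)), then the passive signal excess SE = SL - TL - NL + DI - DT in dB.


Step 1: SL = 170.8 + 10*log10(2310.4) = 204.44 dB
Step 2: SE = SL - TL - NL + DI - DT = 204.44 - 69 - 83 + 18 - 14 = 56.44

56.44 dB


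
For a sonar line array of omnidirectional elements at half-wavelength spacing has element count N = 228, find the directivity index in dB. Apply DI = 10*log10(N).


DI = 10*log10(228) = 23.58

23.58 dB


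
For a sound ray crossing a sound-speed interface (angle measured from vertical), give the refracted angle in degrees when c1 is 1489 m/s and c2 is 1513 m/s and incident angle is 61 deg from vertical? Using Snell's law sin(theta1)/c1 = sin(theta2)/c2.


sin(theta2) = (c2/c1)*sin(theta1) = (1513/1489)*sin(61 deg) = 0.88872
theta2 = arcsin(0.88872) = 62.71

62.71 deg


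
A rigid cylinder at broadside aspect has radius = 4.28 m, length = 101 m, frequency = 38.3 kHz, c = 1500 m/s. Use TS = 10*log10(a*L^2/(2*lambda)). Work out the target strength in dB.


lambda = 1500/38300 = 0.03916 m
TS = 10*log10(4.28*101^2/(2*0.03916)) = 57.46

57.46 dB


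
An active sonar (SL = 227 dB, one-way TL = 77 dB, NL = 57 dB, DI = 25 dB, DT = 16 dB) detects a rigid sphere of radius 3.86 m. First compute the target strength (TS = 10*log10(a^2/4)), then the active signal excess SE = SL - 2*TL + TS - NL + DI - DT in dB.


Step 1: TS = 10*log10(3.86^2/4) = 5.71 dB
Step 2: SE = SL - 2*TL + TS - NL + DI - DT = 227 - 2*77 + (5.71) - 57 + 25 - 16 = 30.71

30.71 dB


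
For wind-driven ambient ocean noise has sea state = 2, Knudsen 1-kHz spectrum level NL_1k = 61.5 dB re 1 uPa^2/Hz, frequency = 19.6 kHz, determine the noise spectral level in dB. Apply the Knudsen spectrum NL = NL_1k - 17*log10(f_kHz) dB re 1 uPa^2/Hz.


39.53 dB


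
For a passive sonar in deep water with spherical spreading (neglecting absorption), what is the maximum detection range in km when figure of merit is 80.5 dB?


10.59 km


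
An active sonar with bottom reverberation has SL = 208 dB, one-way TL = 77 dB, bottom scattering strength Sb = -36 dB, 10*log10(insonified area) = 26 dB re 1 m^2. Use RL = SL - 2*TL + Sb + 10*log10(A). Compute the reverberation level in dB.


RL = SL - 2*TL + Sb + 10*log10(A) = 208 - 2*77 + (-36) + 26 = 44

44 dB


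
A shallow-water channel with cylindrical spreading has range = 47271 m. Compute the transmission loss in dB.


46.75 dB


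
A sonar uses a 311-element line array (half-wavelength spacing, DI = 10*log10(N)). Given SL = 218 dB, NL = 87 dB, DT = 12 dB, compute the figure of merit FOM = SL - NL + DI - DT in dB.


Step 1: DI = 10*log10(311) = 24.93 dB
Step 2: FOM = SL - NL + DI - DT = 218 - 87 + 24.93 - 12 = 143.93

143.93 dB


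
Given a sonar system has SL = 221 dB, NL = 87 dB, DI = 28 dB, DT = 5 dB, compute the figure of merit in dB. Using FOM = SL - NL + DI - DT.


FOM = SL - NL + DI - DT = 221 - 87 + 28 - 5 = 157

157 dB


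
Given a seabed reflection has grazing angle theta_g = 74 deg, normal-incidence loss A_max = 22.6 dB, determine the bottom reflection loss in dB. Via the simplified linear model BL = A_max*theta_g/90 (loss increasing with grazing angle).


18.58 dB


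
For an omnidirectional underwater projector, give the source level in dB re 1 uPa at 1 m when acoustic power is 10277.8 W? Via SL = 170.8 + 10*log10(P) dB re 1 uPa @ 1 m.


210.92 dB


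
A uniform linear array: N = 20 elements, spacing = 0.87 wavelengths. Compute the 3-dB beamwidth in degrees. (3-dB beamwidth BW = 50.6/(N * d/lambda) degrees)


BW = 50.6 / (20 * 0.87) = 50.6 / 17.4 = 2.91

2.91 deg


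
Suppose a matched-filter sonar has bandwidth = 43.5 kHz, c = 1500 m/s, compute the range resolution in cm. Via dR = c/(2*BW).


1.72 cm


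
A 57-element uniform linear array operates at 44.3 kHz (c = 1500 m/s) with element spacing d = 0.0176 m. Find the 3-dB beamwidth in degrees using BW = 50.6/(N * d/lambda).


Step 1: lambda = 1500/44300 = 0.03386 m
Step 2: d/lambda = 0.0176/0.03386 = 0.5198
Step 3: BW = 50.6/(N * d/lambda) = 50.6/(57 * 0.5198) = 1.71

1.71 deg


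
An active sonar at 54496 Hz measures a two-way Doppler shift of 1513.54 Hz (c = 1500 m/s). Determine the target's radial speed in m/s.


From fd = 2*f*v/c, v = c*fd/(2*f) = 1500 * 1513.54 / (2*54496) = 20.83

20.83 m/s


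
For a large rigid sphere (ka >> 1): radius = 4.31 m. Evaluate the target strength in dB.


TS = 10*log10(4.31^2 / 4) = 10*log10(4.644025) = 6.67

6.67 dB


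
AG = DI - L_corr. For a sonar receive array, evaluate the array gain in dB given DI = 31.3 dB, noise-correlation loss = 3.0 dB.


AG = DI - L_corr = 31.3 - 3.0 = 28.3

28.3 dB


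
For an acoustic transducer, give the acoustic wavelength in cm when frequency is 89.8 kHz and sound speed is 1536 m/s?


lambda = c/f = 1536 / 89800 = 0.0171 m = 1.71 cm

1.71 cm


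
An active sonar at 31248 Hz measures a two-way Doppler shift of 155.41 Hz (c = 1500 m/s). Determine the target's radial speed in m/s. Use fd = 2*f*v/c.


From fd = 2*f*v/c, v = c*fd/(2*f) = 1500 * 155.41 / (2*31248) = 3.73

3.73 m/s


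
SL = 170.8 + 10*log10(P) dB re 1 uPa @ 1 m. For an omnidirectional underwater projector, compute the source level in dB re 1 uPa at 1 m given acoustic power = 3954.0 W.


SL = 170.8 + 10*log10(3954.0) = 170.8 + 35.97 = 206.77

206.77 dB


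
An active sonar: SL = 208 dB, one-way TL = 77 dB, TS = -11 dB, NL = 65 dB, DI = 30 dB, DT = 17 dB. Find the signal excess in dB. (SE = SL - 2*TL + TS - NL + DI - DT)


-9 dB


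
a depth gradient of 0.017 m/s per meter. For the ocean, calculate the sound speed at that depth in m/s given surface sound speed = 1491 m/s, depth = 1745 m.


c = 1491 + 0.017 * 1745 = 1520.665

1520.665 m/s


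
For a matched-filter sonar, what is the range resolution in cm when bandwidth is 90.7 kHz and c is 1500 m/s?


0.83 cm


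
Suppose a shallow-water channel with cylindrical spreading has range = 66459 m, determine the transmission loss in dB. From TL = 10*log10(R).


TL = 10*log10(66459) = 48.23

48.23 dB


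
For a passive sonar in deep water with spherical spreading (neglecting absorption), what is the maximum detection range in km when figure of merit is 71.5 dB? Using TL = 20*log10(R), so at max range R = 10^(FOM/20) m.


At max range FOM = TL, so 20*log10(R) = 71.5
R = 10^(71.5/20) = 3758.37 m = 3.76 km

3.76 km


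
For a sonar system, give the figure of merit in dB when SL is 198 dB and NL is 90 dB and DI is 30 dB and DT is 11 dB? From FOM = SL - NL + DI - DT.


FOM = SL - NL + DI - DT = 198 - 90 + 30 - 11 = 127

127 dB


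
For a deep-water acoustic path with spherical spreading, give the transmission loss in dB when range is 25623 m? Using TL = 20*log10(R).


TL = 20*log10(25623) = 88.17

88.17 dB


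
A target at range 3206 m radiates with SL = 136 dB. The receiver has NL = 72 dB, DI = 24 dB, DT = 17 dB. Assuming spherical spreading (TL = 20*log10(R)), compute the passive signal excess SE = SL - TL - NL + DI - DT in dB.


Step 1: TL = 20*log10(3206) = 70.12 dB
Step 2: SE = 136 - 70.12 - 72 + 24 - 17 = 0.88

0.88 dB


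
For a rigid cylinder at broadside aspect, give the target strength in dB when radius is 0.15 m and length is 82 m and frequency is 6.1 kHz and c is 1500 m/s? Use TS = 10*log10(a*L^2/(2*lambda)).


33.12 dB


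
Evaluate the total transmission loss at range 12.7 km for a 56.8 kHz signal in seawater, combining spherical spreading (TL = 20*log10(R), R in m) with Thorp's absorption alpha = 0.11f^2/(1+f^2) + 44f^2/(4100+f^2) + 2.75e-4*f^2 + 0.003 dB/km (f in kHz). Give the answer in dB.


340.86 dB


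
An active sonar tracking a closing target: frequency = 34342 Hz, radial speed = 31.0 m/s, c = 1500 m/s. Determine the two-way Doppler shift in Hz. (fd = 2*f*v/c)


fd = 2*f*v/c = 2 * 34342 * 31.0 / 1500 = 1419.47

1419.47 Hz


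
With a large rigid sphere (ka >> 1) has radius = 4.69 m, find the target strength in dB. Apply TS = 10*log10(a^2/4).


TS = 10*log10(4.69^2 / 4) = 10*log10(5.499025) = 7.4

7.4 dB


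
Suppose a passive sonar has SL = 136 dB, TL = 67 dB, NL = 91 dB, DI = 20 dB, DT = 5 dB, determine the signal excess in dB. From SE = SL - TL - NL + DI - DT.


SE = SL - TL - NL + DI - DT = 136 - 67 - 91 + 20 - 5 = -7

-7 dB


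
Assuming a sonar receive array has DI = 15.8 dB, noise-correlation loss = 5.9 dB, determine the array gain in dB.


AG = DI - L_corr = 15.8 - 5.9 = 9.9

9.9 dB


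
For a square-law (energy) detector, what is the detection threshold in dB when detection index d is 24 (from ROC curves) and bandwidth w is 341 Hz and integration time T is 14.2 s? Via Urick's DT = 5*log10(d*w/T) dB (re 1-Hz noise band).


DT = 5*log10(d*w/T) = 5*log10(24 * 341 / 14.2) = 5*log10(576.34) = 13.8

13.8 dB


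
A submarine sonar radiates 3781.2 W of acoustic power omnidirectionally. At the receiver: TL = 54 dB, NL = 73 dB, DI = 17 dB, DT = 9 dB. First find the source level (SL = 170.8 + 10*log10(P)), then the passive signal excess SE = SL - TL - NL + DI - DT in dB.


Step 1: SL = 170.8 + 10*log10(3781.2) = 206.58 dB
Step 2: SE = SL - TL - NL + DI - DT = 206.58 - 54 - 73 + 17 - 9 = 87.58

87.58 dB


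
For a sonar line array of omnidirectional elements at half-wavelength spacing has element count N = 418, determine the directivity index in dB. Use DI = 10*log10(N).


DI = 10*log10(418) = 26.21

26.21 dB


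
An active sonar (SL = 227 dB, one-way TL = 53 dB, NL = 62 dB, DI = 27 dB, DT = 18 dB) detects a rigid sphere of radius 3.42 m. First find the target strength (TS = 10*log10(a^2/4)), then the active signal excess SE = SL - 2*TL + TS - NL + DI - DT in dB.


Step 1: TS = 10*log10(3.42^2/4) = 4.66 dB
Step 2: SE = SL - 2*TL + TS - NL + DI - DT = 227 - 2*53 + (4.66) - 62 + 27 - 18 = 72.66

72.66 dB


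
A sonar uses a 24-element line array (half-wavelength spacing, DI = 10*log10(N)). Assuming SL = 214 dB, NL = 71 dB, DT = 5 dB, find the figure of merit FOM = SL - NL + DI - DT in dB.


Step 1: DI = 10*log10(24) = 13.8 dB
Step 2: FOM = SL - NL + DI - DT = 214 - 71 + 13.8 - 5 = 151.8

151.8 dB


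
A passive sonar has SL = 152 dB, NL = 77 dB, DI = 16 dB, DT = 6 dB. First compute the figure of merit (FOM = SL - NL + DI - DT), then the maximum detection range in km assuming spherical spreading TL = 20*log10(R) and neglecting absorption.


Step 1: FOM = SL - NL + DI - DT = 152 - 77 + 16 - 6 = 85 dB
Step 2: at max range FOM = TL = 20*log10(R), so R = 10^(85/20) = 17782.79 m = 17.78 km

17.78 km


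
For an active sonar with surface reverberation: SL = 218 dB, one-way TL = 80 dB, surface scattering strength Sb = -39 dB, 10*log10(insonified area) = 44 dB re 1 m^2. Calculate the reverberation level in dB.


RL = SL - 2*TL + Sb + 10*log10(A) = 218 - 2*80 + (-39) + 44 = 63

63 dB


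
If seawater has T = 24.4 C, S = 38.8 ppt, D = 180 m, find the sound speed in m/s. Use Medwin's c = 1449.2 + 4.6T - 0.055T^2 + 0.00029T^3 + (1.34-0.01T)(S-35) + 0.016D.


1539.95 m/s


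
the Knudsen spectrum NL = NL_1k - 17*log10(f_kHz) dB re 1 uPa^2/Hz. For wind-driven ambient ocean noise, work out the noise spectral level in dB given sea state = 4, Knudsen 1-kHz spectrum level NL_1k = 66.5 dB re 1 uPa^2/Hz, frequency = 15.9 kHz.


NL = NL_1k - 17*log10(f_kHz) = 66.5 - 17*log10(15.9) = 66.5 - (20.42) = 46.08

46.08 dB


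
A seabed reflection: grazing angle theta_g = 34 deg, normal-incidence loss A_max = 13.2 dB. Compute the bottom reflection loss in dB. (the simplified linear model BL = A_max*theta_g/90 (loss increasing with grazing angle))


4.99 dB


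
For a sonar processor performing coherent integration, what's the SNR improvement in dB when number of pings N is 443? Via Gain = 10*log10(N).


Gain = 10*log10(443) = 26.46

26.46 dB


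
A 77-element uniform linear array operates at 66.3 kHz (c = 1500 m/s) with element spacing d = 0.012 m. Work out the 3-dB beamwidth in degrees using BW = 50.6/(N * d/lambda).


1.24 deg


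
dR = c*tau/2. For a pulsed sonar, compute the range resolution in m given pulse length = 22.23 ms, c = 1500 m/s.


dR = c*tau/2 = 1500 * 22.23e-3 / 2 = 16.6725

16.6725 m


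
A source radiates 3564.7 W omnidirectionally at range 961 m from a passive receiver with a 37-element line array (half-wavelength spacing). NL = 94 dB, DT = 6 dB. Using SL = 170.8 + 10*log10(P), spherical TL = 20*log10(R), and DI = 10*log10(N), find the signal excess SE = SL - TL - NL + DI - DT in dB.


Step 1: SL = 170.8 + 10*log10(3564.7) = 206.32 dB
Step 2: TL = 20*log10(961) = 59.65 dB
Step 3: DI = 10*log10(37) = 15.68 dB
Step 4: SE = SL - TL - NL + DI - DT = 206.32 - 59.65 - 94 + 15.68 - 6 = 62.35

62.35 dB


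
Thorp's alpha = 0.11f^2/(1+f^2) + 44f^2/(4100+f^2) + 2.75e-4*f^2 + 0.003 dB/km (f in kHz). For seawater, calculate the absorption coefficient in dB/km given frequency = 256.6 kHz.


f^2 = 65843.56
alpha = 0.11*65843.56/(1+65843.56) + 44*65843.56/(4100+65843.56) + 2.75e-4*65843.56 + 0.003 = 59.641

59.641 dB/km


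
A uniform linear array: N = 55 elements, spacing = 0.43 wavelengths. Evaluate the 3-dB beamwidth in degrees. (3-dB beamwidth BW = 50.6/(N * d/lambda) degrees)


BW = 50.6 / (55 * 0.43) = 50.6 / 23.65 = 2.14

2.14 deg


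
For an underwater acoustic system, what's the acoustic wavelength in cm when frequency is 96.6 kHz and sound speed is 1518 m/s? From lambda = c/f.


1.57 cm


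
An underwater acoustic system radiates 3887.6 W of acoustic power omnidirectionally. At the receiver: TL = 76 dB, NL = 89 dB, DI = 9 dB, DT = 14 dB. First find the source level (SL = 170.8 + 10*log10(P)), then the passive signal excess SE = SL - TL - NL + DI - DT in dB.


Step 1: SL = 170.8 + 10*log10(3887.6) = 206.7 dB
Step 2: SE = SL - TL - NL + DI - DT = 206.7 - 76 - 89 + 9 - 14 = 36.7

36.7 dB


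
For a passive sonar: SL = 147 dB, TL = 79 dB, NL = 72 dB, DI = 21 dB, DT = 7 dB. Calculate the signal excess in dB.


SE = SL - TL - NL + DI - DT = 147 - 79 - 72 + 21 - 7 = 10

10 dB


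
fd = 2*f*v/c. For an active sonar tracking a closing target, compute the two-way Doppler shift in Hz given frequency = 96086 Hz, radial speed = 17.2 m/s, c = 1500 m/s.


fd = 2*f*v/c = 2 * 96086 * 17.2 / 1500 = 2203.57

2203.57 Hz


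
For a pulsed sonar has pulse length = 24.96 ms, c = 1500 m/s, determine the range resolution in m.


18.72 m


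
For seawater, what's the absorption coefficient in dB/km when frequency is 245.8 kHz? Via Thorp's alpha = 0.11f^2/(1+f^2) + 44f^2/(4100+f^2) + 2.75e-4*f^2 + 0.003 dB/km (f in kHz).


f^2 = 60417.64
alpha = 0.11*60417.64/(1+60417.64) + 44*60417.64/(4100+60417.64) + 2.75e-4*60417.64 + 0.003 = 57.932

57.932 dB/km


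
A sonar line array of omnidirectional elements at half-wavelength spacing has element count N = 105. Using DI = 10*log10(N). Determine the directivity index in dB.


DI = 10*log10(105) = 20.21

20.21 dB


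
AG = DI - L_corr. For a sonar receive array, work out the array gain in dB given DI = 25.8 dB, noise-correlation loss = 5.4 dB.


AG = DI - L_corr = 25.8 - 5.4 = 20.4

20.4 dB


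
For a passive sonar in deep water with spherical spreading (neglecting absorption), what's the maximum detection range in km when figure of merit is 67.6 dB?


2.4 km


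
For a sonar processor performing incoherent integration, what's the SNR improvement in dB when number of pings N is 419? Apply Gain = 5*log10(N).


13.11 dB


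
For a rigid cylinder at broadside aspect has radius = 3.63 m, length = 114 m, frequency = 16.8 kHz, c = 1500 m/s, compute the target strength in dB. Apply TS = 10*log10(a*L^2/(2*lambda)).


54.22 dB


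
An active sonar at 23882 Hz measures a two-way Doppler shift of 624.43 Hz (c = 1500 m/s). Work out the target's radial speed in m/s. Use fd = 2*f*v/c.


From fd = 2*f*v/c, v = c*fd/(2*f) = 1500 * 624.43 / (2*23882) = 19.61

19.61 m/s


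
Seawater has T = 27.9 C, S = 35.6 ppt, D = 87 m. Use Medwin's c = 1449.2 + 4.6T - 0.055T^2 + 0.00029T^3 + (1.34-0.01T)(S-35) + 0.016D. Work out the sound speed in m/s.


1543.05 m/s


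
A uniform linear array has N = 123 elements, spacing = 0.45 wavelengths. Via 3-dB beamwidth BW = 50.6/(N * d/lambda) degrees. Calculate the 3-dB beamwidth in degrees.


0.91 deg


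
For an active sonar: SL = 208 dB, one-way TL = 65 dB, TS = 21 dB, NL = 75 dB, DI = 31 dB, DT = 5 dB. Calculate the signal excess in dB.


SE = SL - 2*TL + TS - NL + DI - DT = 208 - 2*65 + (21) - 75 + 31 - 5 = 50

50 dB


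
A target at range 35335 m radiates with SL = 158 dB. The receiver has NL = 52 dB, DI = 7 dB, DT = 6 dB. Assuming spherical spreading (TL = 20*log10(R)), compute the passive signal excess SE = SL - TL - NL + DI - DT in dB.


Step 1: TL = 20*log10(35335) = 90.96 dB
Step 2: SE = 158 - 90.96 - 52 + 7 - 6 = 16.04

16.04 dB
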